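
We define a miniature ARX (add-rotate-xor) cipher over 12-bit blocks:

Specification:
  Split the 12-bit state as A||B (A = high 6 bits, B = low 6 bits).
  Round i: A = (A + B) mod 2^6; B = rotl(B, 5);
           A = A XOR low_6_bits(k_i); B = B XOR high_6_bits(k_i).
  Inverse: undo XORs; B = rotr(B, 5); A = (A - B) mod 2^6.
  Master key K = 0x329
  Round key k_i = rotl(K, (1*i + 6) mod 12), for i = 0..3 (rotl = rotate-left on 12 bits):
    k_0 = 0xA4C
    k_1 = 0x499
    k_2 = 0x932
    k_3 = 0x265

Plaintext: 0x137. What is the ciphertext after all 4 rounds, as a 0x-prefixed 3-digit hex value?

0x1ED

s_0 = plaintext = 0x137
s_1 = Round(s_0, k_0) = 0xDD2
s_2 = Round(s_1, k_1) = 0x41B
s_3 = Round(s_2, k_2) = 0x649
s_4 = Round(s_3, k_3) = 0x1ED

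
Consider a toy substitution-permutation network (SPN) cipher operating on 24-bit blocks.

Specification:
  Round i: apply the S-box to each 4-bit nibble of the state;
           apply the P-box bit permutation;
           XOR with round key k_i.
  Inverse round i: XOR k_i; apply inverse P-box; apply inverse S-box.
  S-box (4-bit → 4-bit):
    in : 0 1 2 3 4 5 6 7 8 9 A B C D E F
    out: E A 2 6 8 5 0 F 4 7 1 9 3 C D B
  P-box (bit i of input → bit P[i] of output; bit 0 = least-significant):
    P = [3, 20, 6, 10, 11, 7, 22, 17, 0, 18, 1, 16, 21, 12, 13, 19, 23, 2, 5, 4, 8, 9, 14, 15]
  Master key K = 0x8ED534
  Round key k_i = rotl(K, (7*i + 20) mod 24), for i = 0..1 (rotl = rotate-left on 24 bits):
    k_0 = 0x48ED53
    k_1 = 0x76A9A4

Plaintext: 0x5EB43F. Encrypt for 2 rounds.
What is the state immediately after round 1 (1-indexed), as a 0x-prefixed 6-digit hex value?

0xB1A8EB

s_0 = plaintext = 0x5EB43F
s_1 = Round(s_0, k_0) = 0xB1A8EB
s_2 = Round(s_1, k_1) = 0x1424BA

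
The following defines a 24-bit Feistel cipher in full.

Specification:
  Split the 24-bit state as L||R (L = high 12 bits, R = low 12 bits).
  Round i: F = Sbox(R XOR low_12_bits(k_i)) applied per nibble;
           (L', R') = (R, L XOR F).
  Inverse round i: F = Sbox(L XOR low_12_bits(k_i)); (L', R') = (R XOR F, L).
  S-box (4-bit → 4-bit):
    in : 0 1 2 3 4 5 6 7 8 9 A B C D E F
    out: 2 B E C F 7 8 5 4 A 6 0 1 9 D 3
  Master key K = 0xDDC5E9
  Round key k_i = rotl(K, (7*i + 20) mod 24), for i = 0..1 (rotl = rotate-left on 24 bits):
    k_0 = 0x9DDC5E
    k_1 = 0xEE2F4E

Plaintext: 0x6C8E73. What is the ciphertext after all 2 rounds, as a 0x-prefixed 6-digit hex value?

s_0 = plaintext = 0x6C8E73
s_1 = Round(s_0, k_0) = 0xE73821
s_2 = Round(s_1, k_1) = 0x821BF0

0x821BF0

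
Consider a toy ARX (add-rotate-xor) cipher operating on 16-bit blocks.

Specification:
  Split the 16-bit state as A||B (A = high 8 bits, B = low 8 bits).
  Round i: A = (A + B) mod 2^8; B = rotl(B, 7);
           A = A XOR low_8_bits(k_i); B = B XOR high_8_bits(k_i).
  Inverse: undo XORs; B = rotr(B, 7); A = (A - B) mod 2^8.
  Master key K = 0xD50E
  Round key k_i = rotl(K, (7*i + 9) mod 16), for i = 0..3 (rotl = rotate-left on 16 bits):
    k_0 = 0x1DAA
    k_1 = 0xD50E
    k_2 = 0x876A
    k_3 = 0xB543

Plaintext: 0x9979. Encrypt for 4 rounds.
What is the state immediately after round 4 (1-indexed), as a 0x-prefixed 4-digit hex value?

0x7837

s_0 = plaintext = 0x9979
s_1 = Round(s_0, k_0) = 0xB8A1
s_2 = Round(s_1, k_1) = 0x5705
s_3 = Round(s_2, k_2) = 0x3605
s_4 = Round(s_3, k_3) = 0x7837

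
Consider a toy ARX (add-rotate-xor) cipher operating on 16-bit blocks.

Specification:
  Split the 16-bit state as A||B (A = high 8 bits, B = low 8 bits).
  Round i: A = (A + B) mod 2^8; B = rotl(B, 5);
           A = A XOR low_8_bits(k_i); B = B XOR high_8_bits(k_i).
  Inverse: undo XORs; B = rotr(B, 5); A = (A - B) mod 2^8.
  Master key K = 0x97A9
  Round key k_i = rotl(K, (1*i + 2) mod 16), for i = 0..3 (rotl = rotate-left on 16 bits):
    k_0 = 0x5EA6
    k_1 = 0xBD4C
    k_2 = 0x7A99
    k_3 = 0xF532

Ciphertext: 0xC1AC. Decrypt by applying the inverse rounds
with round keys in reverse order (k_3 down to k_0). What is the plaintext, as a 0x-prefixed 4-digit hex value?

0x04FC

s_0 = ciphertext = 0xC1AC
s_1 = InvRound(s_0, k_3) = 0x29CA
s_2 = InvRound(s_1, k_2) = 0x2B85
s_3 = InvRound(s_2, k_1) = 0xA6C1
s_4 = InvRound(s_3, k_0) = 0x04FC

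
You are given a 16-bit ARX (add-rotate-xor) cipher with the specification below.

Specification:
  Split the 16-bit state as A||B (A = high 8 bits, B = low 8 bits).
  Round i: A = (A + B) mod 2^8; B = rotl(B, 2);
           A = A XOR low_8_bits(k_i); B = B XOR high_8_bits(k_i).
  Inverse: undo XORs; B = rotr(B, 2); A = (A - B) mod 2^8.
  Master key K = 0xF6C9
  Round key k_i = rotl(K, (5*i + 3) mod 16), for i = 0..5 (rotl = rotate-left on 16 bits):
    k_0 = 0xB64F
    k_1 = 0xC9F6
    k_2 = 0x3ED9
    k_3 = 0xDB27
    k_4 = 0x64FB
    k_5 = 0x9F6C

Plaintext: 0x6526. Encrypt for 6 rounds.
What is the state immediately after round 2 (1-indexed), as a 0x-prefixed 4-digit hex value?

s_0 = plaintext = 0x6526
s_1 = Round(s_0, k_0) = 0xC42E
s_2 = Round(s_1, k_1) = 0x0471
s_3 = Round(s_2, k_2) = 0xACFB
s_4 = Round(s_3, k_3) = 0x8034
s_5 = Round(s_4, k_4) = 0x4FB4
s_6 = Round(s_5, k_5) = 0x6F4D

0x0471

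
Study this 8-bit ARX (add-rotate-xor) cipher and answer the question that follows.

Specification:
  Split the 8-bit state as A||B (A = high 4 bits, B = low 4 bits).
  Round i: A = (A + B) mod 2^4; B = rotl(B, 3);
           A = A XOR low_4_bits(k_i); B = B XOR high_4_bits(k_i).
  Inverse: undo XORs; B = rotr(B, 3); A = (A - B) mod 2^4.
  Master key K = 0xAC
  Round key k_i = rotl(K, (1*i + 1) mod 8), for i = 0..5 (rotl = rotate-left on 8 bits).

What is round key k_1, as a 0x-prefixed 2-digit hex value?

0xB2

K = 0xAC
k_0 = rotl(K, (1*0+1) mod 8) = rotl(K, 1) = 0x59
k_1 = rotl(K, (1*1+1) mod 8) = rotl(K, 2) = 0xB2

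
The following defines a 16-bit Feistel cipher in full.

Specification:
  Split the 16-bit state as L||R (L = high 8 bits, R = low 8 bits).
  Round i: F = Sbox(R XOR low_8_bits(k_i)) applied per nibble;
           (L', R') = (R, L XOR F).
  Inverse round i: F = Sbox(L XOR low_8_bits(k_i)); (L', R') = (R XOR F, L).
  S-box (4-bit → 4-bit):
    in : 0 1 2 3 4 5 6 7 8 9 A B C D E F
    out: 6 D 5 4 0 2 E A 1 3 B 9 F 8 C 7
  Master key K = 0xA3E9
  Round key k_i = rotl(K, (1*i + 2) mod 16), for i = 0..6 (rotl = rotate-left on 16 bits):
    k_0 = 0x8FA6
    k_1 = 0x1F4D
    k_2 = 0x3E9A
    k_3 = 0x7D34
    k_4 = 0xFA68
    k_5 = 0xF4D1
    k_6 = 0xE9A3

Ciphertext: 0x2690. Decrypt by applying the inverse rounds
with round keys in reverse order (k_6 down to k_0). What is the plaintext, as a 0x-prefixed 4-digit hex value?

s_0 = ciphertext = 0x2690
s_1 = InvRound(s_0, k_6) = 0x8226
s_2 = InvRound(s_1, k_5) = 0x0282
s_3 = InvRound(s_2, k_4) = 0x6902
s_4 = InvRound(s_3, k_3) = 0x2A69
s_5 = InvRound(s_4, k_2) = 0xFF2A
s_6 = InvRound(s_5, k_1) = 0xBFFF
s_7 = InvRound(s_6, k_0) = 0x2CBF

0x2CBF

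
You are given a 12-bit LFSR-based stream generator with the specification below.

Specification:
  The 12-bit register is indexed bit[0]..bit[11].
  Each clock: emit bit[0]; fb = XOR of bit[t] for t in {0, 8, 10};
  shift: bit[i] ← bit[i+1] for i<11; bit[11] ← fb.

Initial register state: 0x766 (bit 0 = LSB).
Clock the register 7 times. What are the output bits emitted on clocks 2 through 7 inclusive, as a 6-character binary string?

reg_0 = 0x766
clock 1: out=0, reg = 0x3B3
clock 2: out=1, reg = 0x1D9
clock 3: out=1, reg = 0x0EC
clock 4: out=0, reg = 0x076
clock 5: out=0, reg = 0x03B
clock 6: out=1, reg = 0x81D
clock 7: out=1, reg = 0xC0E

110011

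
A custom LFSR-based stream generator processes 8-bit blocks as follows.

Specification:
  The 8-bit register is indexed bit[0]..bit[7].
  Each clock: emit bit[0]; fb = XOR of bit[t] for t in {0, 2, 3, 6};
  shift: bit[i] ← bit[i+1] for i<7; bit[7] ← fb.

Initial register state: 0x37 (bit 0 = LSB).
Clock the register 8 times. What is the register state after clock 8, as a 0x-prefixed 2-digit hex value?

reg_0 = 0x37
clock 1: out=1, reg = 0x1B
clock 2: out=1, reg = 0x0D
clock 3: out=1, reg = 0x86
clock 4: out=0, reg = 0xC3
clock 5: out=1, reg = 0x61
clock 6: out=1, reg = 0x30
clock 7: out=0, reg = 0x18
clock 8: out=0, reg = 0x8C

0x8C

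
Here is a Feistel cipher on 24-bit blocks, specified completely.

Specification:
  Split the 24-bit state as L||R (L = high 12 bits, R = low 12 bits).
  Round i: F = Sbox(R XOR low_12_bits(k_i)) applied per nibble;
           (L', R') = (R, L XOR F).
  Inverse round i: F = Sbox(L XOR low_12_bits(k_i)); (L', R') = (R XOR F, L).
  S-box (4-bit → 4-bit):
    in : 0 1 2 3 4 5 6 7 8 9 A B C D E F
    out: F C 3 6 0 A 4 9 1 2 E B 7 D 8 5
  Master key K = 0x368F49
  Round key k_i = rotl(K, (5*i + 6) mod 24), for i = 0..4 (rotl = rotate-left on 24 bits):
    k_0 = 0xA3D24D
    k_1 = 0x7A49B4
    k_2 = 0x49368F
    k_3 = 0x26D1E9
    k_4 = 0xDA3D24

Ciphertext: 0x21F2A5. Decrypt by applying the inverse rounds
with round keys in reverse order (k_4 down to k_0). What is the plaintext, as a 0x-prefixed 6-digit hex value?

0x922A07

s_0 = ciphertext = 0x21F2A5
s_1 = InvRound(s_0, k_4) = 0x7CE21F
s_2 = InvRound(s_1, k_3) = 0x6267CE
s_3 = InvRound(s_2, k_2) = 0x82C626
s_4 = InvRound(s_3, k_1) = 0xA0782C
s_5 = InvRound(s_4, k_0) = 0x922A07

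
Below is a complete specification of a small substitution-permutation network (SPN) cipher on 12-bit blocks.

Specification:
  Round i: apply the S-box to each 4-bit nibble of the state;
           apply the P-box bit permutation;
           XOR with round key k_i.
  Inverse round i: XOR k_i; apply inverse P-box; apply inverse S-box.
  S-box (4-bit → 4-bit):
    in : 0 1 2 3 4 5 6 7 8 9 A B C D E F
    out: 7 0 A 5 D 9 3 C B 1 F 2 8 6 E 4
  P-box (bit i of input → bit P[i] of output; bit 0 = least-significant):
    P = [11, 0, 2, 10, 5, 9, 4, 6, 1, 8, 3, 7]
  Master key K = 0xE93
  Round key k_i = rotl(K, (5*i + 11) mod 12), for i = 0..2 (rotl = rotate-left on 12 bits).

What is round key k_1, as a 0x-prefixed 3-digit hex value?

K = 0xE93
k_0 = rotl(K, (5*0+11) mod 12) = rotl(K, 11) = 0xF49
k_1 = rotl(K, (5*1+11) mod 12) = rotl(K, 4) = 0x93E

0x93E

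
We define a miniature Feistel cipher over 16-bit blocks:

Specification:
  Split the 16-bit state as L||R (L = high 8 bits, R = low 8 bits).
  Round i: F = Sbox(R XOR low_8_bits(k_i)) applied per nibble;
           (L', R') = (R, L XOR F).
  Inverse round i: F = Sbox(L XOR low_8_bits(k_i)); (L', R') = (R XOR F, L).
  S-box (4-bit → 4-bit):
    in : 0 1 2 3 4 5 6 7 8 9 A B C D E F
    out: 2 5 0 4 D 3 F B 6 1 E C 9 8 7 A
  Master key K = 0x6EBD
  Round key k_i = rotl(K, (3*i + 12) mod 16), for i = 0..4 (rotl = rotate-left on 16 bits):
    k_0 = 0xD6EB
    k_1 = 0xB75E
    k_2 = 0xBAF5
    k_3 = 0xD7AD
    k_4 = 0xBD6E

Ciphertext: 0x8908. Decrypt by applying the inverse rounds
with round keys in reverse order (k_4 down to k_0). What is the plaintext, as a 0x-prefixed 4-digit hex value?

s_0 = ciphertext = 0x8908
s_1 = InvRound(s_0, k_4) = 0x7389
s_2 = InvRound(s_1, k_3) = 0x0E73
s_3 = InvRound(s_2, k_2) = 0xDF0E
s_4 = InvRound(s_3, k_1) = 0x6BDF
s_5 = InvRound(s_4, k_0) = 0xBD6B

0xBD6B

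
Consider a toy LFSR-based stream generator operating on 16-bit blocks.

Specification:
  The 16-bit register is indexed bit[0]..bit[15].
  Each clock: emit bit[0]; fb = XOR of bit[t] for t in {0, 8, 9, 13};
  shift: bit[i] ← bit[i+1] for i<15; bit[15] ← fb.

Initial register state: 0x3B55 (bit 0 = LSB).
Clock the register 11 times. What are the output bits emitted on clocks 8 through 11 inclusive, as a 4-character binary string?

0110

reg_0 = 0x3B55
clock 1: out=1, reg = 0x1DAA
clock 2: out=0, reg = 0x8ED5
clock 3: out=1, reg = 0x476A
clock 4: out=0, reg = 0x23B5
clock 5: out=1, reg = 0x11DA
clock 6: out=0, reg = 0x88ED
clock 7: out=1, reg = 0xC476
clock 8: out=0, reg = 0x623B
clock 9: out=1, reg = 0xB11D
clock 10: out=1, reg = 0xD88E
clock 11: out=0, reg = 0x6C47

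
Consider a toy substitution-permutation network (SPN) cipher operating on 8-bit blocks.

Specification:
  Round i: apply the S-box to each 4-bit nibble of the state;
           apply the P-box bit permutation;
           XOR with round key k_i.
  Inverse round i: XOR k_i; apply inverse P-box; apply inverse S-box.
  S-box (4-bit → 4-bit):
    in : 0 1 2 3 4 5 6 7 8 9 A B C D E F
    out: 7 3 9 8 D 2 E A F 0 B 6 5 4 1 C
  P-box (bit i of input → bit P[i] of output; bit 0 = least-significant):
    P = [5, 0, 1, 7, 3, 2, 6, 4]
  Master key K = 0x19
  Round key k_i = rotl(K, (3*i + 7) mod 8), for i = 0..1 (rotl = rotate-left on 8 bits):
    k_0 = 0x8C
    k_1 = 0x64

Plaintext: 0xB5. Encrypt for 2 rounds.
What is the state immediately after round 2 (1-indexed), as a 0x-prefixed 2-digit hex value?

0x2C

s_0 = plaintext = 0xB5
s_1 = Round(s_0, k_0) = 0xC9
s_2 = Round(s_1, k_1) = 0x2C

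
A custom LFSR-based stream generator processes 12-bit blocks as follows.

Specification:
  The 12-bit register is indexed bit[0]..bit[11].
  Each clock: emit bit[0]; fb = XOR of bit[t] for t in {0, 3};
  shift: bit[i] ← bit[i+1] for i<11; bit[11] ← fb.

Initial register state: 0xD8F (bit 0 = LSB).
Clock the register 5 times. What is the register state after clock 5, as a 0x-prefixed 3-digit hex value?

reg_0 = 0xD8F
clock 1: out=1, reg = 0x6C7
clock 2: out=1, reg = 0xB63
clock 3: out=1, reg = 0xDB1
clock 4: out=1, reg = 0xED8
clock 5: out=0, reg = 0xF6C

0xF6C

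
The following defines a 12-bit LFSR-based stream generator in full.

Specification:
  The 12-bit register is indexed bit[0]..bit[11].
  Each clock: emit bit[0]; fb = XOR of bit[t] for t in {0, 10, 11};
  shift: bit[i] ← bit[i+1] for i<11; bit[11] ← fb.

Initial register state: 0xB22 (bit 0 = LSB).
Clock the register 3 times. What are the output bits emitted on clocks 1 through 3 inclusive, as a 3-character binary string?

reg_0 = 0xB22
clock 1: out=0, reg = 0xD91
clock 2: out=1, reg = 0xEC8
clock 3: out=0, reg = 0x764

010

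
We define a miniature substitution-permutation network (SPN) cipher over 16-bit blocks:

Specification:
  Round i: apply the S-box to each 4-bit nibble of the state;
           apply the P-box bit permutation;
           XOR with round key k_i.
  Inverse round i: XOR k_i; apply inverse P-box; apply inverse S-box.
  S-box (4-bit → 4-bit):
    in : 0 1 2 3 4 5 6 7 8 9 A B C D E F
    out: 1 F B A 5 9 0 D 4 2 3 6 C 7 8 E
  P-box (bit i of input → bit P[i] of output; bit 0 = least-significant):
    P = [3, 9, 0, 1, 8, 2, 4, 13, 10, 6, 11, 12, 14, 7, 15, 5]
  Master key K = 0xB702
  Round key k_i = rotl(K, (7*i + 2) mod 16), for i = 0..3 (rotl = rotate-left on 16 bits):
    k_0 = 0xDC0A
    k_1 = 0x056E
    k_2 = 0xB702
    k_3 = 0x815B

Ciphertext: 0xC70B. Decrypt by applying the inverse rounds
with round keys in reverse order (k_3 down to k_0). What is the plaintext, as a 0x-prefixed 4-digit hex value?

s_0 = ciphertext = 0xC70B
s_1 = InvRound(s_0, k_3) = 0x0A89
s_2 = InvRound(s_1, k_2) = 0xB757
s_3 = InvRound(s_2, k_1) = 0xCECD
s_4 = InvRound(s_3, k_0) = 0x939F

0x939F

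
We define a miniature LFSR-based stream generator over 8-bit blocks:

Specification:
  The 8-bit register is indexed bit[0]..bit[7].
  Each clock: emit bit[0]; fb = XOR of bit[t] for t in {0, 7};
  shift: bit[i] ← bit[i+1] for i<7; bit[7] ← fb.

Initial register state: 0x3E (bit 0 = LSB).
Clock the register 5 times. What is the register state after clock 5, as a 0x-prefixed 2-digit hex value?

reg_0 = 0x3E
clock 1: out=0, reg = 0x1F
clock 2: out=1, reg = 0x8F
clock 3: out=1, reg = 0x47
clock 4: out=1, reg = 0xA3
clock 5: out=1, reg = 0x51

0x51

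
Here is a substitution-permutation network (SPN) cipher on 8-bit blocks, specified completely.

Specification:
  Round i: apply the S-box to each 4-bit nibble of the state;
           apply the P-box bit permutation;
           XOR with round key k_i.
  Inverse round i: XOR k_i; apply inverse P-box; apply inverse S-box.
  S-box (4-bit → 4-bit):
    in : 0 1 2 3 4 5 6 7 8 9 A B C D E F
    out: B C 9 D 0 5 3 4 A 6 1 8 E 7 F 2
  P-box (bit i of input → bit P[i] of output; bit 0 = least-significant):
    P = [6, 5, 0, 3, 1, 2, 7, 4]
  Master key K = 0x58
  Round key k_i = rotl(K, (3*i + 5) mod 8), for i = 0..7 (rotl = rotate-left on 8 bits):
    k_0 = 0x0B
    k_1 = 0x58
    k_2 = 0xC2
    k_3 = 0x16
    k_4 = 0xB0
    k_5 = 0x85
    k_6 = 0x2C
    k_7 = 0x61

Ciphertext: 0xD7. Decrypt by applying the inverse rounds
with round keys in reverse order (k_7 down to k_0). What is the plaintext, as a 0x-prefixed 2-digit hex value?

s_0 = ciphertext = 0xD7
s_1 = InvRound(s_0, k_7) = 0xEF
s_2 = InvRound(s_1, k_6) = 0x55
s_3 = InvRound(s_2, k_5) = 0x1A
s_4 = InvRound(s_3, k_4) = 0x58
s_5 = InvRound(s_4, k_3) = 0x62
s_6 = InvRound(s_5, k_2) = 0x7F
s_7 = InvRound(s_6, k_1) = 0x69
s_8 = InvRound(s_7, k_0) = 0xA6

0xA6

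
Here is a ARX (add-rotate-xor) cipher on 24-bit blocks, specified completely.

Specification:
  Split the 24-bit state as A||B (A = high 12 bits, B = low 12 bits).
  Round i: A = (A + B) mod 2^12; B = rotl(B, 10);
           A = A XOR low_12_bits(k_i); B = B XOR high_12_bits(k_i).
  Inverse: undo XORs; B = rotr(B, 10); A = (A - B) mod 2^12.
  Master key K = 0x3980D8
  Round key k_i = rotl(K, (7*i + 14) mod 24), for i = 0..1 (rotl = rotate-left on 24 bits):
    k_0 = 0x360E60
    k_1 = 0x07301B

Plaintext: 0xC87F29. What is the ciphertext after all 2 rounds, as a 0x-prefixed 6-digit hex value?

0xA61959

s_0 = plaintext = 0xC87F29
s_1 = Round(s_0, k_0) = 0x5D04AA
s_2 = Round(s_1, k_1) = 0xA61959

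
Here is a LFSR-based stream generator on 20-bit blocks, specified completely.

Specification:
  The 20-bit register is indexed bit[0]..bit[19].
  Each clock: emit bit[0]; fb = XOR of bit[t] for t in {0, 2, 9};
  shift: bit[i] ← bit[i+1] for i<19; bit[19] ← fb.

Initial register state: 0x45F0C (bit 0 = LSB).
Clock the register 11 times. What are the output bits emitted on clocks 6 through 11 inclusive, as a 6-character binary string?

000111

reg_0 = 0x45F0C
clock 1: out=0, reg = 0x22F86
clock 2: out=0, reg = 0x117C3
clock 3: out=1, reg = 0x08BE1
clock 4: out=1, reg = 0x045F0
clock 5: out=0, reg = 0x022F8
clock 6: out=0, reg = 0x8117C
clock 7: out=0, reg = 0xC08BE
clock 8: out=0, reg = 0xE045F
clock 9: out=1, reg = 0x7022F
clock 10: out=1, reg = 0xB8117
clock 11: out=1, reg = 0x5C08B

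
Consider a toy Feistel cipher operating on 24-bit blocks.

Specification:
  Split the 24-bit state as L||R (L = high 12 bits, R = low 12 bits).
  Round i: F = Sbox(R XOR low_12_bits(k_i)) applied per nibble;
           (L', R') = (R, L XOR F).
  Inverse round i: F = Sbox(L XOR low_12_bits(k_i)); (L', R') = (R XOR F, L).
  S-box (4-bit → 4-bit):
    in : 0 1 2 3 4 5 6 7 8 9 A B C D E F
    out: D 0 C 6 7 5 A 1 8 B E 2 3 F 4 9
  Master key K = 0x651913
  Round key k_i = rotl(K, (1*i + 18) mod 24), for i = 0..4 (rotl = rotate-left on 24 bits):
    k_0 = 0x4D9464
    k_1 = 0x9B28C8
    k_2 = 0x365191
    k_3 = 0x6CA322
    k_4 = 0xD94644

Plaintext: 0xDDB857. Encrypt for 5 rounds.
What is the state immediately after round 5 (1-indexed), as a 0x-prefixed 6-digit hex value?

0x0E92A4

s_0 = plaintext = 0xDDB857
s_1 = Round(s_0, k_0) = 0x857EBD
s_2 = Round(s_1, k_1) = 0xEBD242
s_3 = Round(s_2, k_2) = 0x24284B
s_4 = Round(s_3, k_3) = 0x84B0E9
s_5 = Round(s_4, k_4) = 0x0E92A4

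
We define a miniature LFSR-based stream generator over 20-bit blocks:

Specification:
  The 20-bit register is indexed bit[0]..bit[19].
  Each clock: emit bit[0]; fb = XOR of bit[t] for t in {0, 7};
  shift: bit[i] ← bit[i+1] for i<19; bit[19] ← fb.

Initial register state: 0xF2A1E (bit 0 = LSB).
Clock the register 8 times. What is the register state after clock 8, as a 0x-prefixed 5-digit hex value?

0x4AF2A

reg_0 = 0xF2A1E
clock 1: out=0, reg = 0x7950F
clock 2: out=1, reg = 0xBCA87
clock 3: out=1, reg = 0x5E543
clock 4: out=1, reg = 0xAF2A1
clock 5: out=1, reg = 0x57950
clock 6: out=0, reg = 0x2BCA8
clock 7: out=0, reg = 0x95E54
clock 8: out=0, reg = 0x4AF2A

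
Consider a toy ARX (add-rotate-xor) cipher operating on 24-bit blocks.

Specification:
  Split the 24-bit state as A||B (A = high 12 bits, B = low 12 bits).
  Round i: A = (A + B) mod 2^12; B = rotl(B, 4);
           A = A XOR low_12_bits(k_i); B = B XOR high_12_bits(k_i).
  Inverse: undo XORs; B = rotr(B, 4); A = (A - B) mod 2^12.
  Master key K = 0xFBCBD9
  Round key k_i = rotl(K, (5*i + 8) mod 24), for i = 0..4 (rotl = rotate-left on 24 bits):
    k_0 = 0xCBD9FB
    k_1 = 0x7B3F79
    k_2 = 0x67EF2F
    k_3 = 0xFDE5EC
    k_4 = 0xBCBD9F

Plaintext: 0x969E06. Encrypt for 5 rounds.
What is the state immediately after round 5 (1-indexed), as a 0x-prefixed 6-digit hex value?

0x0E52CC

s_0 = plaintext = 0x969E06
s_1 = Round(s_0, k_0) = 0xE94CD3
s_2 = Round(s_1, k_1) = 0x41EA8F
s_3 = Round(s_2, k_2) = 0x182E84
s_4 = Round(s_3, k_3) = 0x5EA790
s_5 = Round(s_4, k_4) = 0x0E52CC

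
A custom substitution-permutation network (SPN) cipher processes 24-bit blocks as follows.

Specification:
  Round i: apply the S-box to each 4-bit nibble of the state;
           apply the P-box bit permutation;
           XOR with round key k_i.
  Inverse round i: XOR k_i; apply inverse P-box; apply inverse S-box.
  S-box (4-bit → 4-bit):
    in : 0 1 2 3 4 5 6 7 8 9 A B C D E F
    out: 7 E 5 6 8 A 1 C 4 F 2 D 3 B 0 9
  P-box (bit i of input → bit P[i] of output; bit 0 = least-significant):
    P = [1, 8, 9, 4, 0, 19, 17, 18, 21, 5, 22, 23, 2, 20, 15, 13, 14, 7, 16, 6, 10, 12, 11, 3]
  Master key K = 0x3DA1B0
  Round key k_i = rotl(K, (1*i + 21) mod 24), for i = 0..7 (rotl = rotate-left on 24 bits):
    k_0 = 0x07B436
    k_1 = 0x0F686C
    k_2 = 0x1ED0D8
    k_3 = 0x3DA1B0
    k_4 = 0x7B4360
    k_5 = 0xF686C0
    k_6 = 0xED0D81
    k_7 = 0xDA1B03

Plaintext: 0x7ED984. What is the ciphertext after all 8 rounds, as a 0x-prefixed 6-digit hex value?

s_0 = plaintext = 0x7ED984
s_1 = Round(s_0, k_0) = 0xF59C0A
s_2 = Round(s_1, k_1) = 0x35CD81
s_3 = Round(s_2, k_2) = 0xACCB2C
s_4 = Round(s_3, k_3) = 0xCFF037
s_5 = Round(s_4, k_4) = 0x113514
s_6 = Round(s_5, k_5) = 0x691E38
s_7 = Round(s_6, k_6) = 0xF6EB41
s_8 = Round(s_7, k_7) = 0x3E5C1B

0x3E5C1B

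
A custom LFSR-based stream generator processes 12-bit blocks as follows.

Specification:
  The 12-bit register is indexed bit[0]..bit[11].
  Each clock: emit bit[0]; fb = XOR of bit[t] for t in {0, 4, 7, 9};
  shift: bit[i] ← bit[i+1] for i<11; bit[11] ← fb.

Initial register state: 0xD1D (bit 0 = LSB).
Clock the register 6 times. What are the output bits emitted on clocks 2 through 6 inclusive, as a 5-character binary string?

reg_0 = 0xD1D
clock 1: out=1, reg = 0x68E
clock 2: out=0, reg = 0x347
clock 3: out=1, reg = 0x1A3
clock 4: out=1, reg = 0x0D1
clock 5: out=1, reg = 0x868
clock 6: out=0, reg = 0x434

01110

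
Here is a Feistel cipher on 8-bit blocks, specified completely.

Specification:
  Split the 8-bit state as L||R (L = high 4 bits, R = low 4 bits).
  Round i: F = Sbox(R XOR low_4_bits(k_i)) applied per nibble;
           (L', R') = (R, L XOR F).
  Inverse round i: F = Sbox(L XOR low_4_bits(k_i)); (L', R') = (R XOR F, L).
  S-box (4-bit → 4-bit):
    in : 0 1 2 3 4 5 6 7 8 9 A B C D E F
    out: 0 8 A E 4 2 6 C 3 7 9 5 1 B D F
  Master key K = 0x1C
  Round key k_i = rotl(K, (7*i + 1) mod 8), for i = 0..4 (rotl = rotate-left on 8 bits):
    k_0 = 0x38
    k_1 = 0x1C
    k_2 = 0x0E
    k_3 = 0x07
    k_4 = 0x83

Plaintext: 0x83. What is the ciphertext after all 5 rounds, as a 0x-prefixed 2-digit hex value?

s_0 = plaintext = 0x83
s_1 = Round(s_0, k_0) = 0x3D
s_2 = Round(s_1, k_1) = 0xDB
s_3 = Round(s_2, k_2) = 0xBF
s_4 = Round(s_3, k_3) = 0xF8
s_5 = Round(s_4, k_4) = 0x8A

0x8A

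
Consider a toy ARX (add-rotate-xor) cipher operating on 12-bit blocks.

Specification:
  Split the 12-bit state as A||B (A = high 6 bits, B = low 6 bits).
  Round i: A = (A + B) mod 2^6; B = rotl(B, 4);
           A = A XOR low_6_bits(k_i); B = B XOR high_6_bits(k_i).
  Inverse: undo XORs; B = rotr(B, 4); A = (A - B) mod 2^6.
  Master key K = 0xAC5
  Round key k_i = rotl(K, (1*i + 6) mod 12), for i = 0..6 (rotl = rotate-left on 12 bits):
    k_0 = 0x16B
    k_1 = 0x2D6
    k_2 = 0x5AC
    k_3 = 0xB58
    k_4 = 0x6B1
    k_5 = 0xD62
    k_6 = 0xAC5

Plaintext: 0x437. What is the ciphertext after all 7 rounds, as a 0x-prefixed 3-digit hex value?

0x343

s_0 = plaintext = 0x437
s_1 = Round(s_0, k_0) = 0xB38
s_2 = Round(s_1, k_1) = 0xC85
s_3 = Round(s_2, k_2) = 0x6C7
s_4 = Round(s_3, k_3) = 0xE9C
s_5 = Round(s_4, k_4) = 0x9DD
s_6 = Round(s_5, k_5) = 0x9A2
s_7 = Round(s_6, k_6) = 0x343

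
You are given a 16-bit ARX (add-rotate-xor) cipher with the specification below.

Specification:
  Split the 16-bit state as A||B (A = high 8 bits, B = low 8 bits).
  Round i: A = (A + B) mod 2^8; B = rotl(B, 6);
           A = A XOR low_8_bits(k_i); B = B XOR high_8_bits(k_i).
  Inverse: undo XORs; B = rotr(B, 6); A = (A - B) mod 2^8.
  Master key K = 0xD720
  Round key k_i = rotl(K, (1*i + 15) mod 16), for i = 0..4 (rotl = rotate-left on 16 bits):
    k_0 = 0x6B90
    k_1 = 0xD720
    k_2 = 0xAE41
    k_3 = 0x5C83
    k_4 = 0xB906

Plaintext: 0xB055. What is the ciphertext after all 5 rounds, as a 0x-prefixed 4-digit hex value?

s_0 = plaintext = 0xB055
s_1 = Round(s_0, k_0) = 0x953E
s_2 = Round(s_1, k_1) = 0xF358
s_3 = Round(s_2, k_2) = 0x0AB8
s_4 = Round(s_3, k_3) = 0x4172
s_5 = Round(s_4, k_4) = 0xB525

0xB525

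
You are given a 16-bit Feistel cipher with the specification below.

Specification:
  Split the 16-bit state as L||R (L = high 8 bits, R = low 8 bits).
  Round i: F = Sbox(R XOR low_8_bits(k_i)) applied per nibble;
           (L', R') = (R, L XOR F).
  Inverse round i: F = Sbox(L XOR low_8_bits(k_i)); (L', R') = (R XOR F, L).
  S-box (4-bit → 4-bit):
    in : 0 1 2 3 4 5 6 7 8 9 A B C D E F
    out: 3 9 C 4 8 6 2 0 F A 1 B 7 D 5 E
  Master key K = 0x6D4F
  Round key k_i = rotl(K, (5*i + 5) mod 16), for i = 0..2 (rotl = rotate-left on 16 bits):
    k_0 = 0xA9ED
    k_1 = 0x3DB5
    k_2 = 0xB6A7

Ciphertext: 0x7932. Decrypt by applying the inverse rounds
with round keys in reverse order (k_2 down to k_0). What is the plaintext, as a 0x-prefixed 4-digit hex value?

s_0 = ciphertext = 0x7932
s_1 = InvRound(s_0, k_2) = 0xE779
s_2 = InvRound(s_1, k_1) = 0x15E7
s_3 = InvRound(s_2, k_0) = 0x0815

0x0815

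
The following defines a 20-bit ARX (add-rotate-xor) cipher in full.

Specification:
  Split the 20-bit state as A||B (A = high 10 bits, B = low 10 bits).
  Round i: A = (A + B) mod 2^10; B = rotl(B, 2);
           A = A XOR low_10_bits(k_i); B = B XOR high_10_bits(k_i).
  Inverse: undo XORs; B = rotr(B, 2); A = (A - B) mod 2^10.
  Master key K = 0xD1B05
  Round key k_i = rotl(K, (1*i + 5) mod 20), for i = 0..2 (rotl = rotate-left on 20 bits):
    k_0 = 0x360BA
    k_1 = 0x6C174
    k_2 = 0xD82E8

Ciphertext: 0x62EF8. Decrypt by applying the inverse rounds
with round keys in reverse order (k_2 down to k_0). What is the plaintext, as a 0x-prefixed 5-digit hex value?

0x00DAB

s_0 = ciphertext = 0x62EF8
s_1 = InvRound(s_0, k_2) = 0xBF466
s_2 = InvRound(s_1, k_1) = 0x45275
s_3 = InvRound(s_2, k_0) = 0x00DAB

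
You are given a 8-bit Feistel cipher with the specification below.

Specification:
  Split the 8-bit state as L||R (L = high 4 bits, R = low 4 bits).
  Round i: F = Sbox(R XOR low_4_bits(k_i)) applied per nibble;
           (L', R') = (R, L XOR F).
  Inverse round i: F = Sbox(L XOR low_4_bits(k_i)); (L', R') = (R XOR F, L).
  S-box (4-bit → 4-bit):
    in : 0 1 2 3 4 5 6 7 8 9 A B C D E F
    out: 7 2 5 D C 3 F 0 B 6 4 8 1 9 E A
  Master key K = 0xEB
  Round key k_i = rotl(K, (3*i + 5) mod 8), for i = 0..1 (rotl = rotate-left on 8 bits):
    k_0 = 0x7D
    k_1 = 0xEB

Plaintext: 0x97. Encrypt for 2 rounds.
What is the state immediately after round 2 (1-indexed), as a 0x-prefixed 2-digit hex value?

0xD8

s_0 = plaintext = 0x97
s_1 = Round(s_0, k_0) = 0x7D
s_2 = Round(s_1, k_1) = 0xD8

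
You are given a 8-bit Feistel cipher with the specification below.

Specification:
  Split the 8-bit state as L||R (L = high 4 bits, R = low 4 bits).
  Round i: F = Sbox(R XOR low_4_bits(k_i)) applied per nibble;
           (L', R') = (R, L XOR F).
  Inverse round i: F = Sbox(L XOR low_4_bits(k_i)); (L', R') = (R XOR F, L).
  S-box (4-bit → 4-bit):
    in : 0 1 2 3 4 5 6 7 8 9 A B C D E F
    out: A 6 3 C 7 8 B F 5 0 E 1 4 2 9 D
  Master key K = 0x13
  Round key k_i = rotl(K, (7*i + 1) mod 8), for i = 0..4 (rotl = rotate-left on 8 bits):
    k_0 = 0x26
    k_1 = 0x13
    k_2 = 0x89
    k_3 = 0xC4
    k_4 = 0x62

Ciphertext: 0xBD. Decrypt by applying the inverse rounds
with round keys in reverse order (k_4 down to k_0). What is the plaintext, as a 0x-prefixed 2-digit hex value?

0x39

s_0 = ciphertext = 0xBD
s_1 = InvRound(s_0, k_4) = 0xDB
s_2 = InvRound(s_1, k_3) = 0xBD
s_3 = InvRound(s_2, k_2) = 0xEB
s_4 = InvRound(s_3, k_1) = 0x9E
s_5 = InvRound(s_4, k_0) = 0x39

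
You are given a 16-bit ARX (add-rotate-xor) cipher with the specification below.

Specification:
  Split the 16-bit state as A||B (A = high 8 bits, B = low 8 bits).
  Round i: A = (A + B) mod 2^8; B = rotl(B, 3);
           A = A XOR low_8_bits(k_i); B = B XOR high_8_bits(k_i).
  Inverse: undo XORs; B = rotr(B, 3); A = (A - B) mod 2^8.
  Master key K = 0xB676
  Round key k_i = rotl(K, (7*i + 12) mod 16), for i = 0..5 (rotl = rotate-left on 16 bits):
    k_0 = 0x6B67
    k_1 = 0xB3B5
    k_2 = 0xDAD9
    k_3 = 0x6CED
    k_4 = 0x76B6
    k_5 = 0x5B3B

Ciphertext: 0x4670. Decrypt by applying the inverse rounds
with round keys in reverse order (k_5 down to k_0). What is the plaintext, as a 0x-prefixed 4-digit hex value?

0x002E

s_0 = ciphertext = 0x4670
s_1 = InvRound(s_0, k_5) = 0x1865
s_2 = InvRound(s_1, k_4) = 0x4C62
s_3 = InvRound(s_2, k_3) = 0xE0C1
s_4 = InvRound(s_3, k_2) = 0xD663
s_5 = InvRound(s_4, k_1) = 0x491A
s_6 = InvRound(s_5, k_0) = 0x002E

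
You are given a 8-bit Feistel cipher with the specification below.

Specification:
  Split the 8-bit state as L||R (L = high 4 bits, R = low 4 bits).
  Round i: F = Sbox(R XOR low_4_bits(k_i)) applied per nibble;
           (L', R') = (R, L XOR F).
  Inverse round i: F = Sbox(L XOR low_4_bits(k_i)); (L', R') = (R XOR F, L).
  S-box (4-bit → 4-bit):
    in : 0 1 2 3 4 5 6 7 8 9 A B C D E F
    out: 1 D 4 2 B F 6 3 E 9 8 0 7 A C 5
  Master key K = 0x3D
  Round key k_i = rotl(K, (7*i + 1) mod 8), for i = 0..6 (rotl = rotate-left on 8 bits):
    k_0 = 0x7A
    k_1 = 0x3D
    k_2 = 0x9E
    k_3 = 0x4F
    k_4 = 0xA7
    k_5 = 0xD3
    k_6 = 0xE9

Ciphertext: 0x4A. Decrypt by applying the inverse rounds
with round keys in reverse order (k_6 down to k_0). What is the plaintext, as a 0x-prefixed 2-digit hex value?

0xA1

s_0 = ciphertext = 0x4A
s_1 = InvRound(s_0, k_6) = 0x04
s_2 = InvRound(s_1, k_5) = 0x60
s_3 = InvRound(s_2, k_4) = 0xD6
s_4 = InvRound(s_3, k_3) = 0x2D
s_5 = InvRound(s_4, k_2) = 0xA2
s_6 = InvRound(s_5, k_1) = 0x1A
s_7 = InvRound(s_6, k_0) = 0xA1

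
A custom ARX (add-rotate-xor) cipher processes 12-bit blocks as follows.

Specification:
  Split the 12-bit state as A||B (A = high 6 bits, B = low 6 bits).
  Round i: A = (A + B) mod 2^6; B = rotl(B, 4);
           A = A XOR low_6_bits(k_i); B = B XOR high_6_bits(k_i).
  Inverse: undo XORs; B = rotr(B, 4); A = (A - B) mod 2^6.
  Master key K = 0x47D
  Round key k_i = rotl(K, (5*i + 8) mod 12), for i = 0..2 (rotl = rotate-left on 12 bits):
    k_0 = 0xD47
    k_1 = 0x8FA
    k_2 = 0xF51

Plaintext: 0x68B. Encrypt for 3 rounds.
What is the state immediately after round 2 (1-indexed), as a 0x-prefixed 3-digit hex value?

s_0 = plaintext = 0x68B
s_1 = Round(s_0, k_0) = 0x887
s_2 = Round(s_1, k_1) = 0x4D2
s_3 = Round(s_2, k_2) = 0xD19

0x4D2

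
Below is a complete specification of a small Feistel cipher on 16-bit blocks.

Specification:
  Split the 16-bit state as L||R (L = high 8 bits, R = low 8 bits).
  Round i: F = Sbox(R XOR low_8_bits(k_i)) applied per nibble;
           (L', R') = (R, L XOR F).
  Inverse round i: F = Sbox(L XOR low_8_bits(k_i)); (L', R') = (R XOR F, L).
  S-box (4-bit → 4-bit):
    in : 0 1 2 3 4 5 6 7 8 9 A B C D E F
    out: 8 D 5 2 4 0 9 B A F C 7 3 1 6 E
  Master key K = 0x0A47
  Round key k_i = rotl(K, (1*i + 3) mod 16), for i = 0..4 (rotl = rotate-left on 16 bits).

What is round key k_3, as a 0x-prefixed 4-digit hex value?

0x91C2

K = 0x0A47
k_0 = rotl(K, (1*0+3) mod 16) = rotl(K, 3) = 0x5238
k_1 = rotl(K, (1*1+3) mod 16) = rotl(K, 4) = 0xA470
k_2 = rotl(K, (1*2+3) mod 16) = rotl(K, 5) = 0x48E1
k_3 = rotl(K, (1*3+3) mod 16) = rotl(K, 6) = 0x91C2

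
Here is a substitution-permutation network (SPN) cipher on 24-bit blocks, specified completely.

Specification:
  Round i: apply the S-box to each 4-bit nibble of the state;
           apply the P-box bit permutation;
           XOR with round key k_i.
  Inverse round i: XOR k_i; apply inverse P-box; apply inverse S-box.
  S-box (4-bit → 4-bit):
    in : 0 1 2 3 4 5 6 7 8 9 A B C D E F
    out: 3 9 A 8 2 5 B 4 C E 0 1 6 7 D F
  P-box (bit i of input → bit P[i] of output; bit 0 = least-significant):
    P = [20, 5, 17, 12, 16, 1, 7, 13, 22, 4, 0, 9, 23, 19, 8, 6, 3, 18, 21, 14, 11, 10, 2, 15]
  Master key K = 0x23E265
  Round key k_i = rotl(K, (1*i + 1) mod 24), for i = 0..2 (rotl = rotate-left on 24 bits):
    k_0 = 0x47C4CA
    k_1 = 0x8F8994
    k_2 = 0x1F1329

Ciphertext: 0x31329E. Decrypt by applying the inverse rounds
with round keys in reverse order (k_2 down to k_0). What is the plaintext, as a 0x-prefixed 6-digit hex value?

s_0 = ciphertext = 0x31329E
s_1 = InvRound(s_0, k_2) = 0x7CCC9C
s_2 = InvRound(s_1, k_1) = 0x4E5BB5
s_3 = InvRound(s_2, k_0) = 0xFB9902

0xFB9902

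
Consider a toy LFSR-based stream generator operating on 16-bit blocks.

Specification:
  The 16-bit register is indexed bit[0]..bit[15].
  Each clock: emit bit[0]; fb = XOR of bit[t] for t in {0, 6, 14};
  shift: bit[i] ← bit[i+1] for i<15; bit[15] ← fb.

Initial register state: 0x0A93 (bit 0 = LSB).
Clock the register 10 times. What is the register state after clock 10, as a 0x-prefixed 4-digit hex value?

reg_0 = 0x0A93
clock 1: out=1, reg = 0x8549
clock 2: out=1, reg = 0x42A4
clock 3: out=0, reg = 0xA152
clock 4: out=0, reg = 0xD0A9
clock 5: out=1, reg = 0x6854
clock 6: out=0, reg = 0x342A
clock 7: out=0, reg = 0x1A15
clock 8: out=1, reg = 0x8D0A
clock 9: out=0, reg = 0x4685
clock 10: out=1, reg = 0x2342

0x2342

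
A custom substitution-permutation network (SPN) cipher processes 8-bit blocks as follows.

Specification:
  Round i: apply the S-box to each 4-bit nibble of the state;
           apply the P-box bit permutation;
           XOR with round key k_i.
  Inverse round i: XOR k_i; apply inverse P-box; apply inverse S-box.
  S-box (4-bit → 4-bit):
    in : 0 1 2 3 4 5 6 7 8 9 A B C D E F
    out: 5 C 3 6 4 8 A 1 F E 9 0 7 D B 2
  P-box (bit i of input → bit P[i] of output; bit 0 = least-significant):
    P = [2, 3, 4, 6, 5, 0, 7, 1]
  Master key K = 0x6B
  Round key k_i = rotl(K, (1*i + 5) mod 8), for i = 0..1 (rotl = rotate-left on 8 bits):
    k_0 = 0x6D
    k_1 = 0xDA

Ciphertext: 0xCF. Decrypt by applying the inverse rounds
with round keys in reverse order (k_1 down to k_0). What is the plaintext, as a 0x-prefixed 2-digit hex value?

s_0 = ciphertext = 0xCF
s_1 = InvRound(s_0, k_1) = 0xF0
s_2 = InvRound(s_1, k_0) = 0x3C

0x3C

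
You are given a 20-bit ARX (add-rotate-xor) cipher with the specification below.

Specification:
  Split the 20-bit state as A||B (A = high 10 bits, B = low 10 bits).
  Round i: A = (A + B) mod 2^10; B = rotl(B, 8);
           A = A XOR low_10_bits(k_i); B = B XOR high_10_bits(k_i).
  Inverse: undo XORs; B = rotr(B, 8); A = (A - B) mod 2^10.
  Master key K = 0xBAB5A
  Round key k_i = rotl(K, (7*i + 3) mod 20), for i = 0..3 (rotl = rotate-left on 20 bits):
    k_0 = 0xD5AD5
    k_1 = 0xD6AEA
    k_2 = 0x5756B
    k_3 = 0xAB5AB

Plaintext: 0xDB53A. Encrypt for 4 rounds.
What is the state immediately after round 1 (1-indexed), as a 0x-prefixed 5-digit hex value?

s_0 = plaintext = 0xDB53A
s_1 = Round(s_0, k_0) = 0x9C918
s_2 = Round(s_1, k_1) = 0x5831C
s_3 = Round(s_2, k_2) = 0x45D9A
s_4 = Round(s_3, k_3) = 0xC68CB

0x9C918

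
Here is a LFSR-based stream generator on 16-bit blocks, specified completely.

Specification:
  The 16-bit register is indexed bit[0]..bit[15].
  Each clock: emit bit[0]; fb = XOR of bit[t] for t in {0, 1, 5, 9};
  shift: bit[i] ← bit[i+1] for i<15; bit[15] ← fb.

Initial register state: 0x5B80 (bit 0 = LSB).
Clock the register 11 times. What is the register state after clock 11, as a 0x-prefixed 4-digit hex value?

reg_0 = 0x5B80
clock 1: out=0, reg = 0xADC0
clock 2: out=0, reg = 0x56E0
clock 3: out=0, reg = 0x2B70
clock 4: out=0, reg = 0x15B8
clock 5: out=0, reg = 0x8ADC
clock 6: out=0, reg = 0xC56E
clock 7: out=0, reg = 0x62B7
clock 8: out=1, reg = 0x315B
clock 9: out=1, reg = 0x18AD
clock 10: out=1, reg = 0x0C56
clock 11: out=0, reg = 0x862B

0x862B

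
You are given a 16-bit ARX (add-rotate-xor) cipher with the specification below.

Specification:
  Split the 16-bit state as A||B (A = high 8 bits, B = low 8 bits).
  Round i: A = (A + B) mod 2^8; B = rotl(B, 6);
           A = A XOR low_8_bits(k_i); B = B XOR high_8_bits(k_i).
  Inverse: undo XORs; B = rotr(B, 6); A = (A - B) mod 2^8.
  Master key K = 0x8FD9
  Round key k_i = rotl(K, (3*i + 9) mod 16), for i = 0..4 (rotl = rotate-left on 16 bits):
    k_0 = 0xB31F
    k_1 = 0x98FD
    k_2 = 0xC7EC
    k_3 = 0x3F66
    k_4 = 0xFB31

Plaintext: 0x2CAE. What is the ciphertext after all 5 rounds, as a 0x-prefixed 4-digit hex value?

0xCA32

s_0 = plaintext = 0x2CAE
s_1 = Round(s_0, k_0) = 0xC518
s_2 = Round(s_1, k_1) = 0x209E
s_3 = Round(s_2, k_2) = 0x5260
s_4 = Round(s_3, k_3) = 0xD427
s_5 = Round(s_4, k_4) = 0xCA32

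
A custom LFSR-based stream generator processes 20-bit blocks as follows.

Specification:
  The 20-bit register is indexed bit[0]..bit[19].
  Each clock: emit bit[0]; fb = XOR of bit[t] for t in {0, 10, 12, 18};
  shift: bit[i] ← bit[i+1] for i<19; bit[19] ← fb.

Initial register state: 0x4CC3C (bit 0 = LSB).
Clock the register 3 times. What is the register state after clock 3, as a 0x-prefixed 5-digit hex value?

reg_0 = 0x4CC3C
clock 1: out=0, reg = 0x2661E
clock 2: out=0, reg = 0x9330F
clock 3: out=1, reg = 0x49987

0x49987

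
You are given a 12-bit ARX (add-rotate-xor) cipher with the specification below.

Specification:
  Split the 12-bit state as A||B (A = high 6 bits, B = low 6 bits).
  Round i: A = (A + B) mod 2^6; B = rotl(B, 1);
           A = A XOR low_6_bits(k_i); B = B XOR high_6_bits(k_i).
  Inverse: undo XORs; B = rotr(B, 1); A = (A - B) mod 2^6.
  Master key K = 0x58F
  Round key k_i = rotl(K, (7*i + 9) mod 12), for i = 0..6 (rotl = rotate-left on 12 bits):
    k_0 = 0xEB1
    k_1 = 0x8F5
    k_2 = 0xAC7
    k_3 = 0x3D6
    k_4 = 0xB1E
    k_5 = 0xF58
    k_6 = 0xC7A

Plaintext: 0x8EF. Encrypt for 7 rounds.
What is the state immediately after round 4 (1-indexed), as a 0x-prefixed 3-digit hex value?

s_0 = plaintext = 0x8EF
s_1 = Round(s_0, k_0) = 0x8E5
s_2 = Round(s_1, k_1) = 0xF68
s_3 = Round(s_2, k_2) = 0x8BA
s_4 = Round(s_3, k_3) = 0x2BA
s_5 = Round(s_4, k_4) = 0x699
s_6 = Round(s_5, k_5) = 0xACF
s_7 = Round(s_6, k_6) = 0x02F

0x2BA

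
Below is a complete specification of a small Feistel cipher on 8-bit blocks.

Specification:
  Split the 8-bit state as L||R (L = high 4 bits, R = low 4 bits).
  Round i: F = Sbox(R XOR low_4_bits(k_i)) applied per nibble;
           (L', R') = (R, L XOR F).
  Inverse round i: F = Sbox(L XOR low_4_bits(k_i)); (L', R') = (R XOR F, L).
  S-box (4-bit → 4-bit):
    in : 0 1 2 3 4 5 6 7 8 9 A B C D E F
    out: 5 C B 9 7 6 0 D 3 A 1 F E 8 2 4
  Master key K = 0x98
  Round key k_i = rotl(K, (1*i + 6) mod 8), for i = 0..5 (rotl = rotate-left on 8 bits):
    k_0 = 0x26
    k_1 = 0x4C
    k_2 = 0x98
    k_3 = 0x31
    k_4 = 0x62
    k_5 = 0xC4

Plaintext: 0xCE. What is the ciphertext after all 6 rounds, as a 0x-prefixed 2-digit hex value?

s_0 = plaintext = 0xCE
s_1 = Round(s_0, k_0) = 0xEF
s_2 = Round(s_1, k_1) = 0xF7
s_3 = Round(s_2, k_2) = 0x7B
s_4 = Round(s_3, k_3) = 0xB6
s_5 = Round(s_4, k_4) = 0x6C
s_6 = Round(s_5, k_5) = 0xC5

0xC5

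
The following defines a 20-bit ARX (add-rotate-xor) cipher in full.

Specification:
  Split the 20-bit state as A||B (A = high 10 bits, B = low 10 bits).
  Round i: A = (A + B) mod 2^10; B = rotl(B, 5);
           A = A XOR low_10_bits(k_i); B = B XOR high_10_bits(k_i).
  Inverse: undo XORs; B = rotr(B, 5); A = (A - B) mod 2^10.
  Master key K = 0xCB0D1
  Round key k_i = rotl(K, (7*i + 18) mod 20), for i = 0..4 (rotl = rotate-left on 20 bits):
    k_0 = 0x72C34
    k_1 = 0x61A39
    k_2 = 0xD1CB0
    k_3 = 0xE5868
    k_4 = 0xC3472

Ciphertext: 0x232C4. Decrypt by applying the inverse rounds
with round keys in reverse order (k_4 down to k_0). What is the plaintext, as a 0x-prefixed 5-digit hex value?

0x352AA

s_0 = ciphertext = 0x232C4
s_1 = InvRound(s_0, k_4) = 0xF412E
s_2 = InvRound(s_1, k_3) = 0x28F15
s_3 = InvRound(s_2, k_2) = 0x74642
s_4 = InvRound(s_3, k_1) = 0xD289E
s_5 = InvRound(s_4, k_0) = 0x352AA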